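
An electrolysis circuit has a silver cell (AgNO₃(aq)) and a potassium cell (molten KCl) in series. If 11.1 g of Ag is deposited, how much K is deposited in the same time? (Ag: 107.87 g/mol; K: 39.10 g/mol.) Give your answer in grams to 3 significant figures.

4.02 g

n(Ag) = 11.1 / 107.87 = 0.1029 mol
Ag⁺ + e⁻ → Ag, so n(e⁻) = 0.1029 mol
In series, the same 0.1029 mol of electrons flows through the second cell.
K⁺ + e⁻ → K, so n(K) = 0.1029 mol
m(K) = 0.1029 × 39.10 = 4.02 g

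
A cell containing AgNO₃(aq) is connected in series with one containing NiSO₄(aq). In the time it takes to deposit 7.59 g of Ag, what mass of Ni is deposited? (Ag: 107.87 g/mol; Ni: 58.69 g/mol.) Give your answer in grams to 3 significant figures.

2.06 g

n(Ag) = 7.59 / 107.87 = 0.07036 mol
Ag⁺ + e⁻ → Ag, so n(e⁻) = 0.07036 mol
The cells are in series, so the same charge (and hence the same n(e⁻) = 0.07036 mol) passes through both.
Ni²⁺ + 2e⁻ → Ni, so n(Ni) = 0.07036 / 2 = 0.03518 mol
m(Ni) = 0.03518 × 58.69 = 2.06 g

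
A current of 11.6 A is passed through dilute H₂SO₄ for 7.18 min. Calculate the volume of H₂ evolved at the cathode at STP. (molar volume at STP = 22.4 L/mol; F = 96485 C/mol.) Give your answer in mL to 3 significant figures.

Q = It = 11.6 × 430.8 = 4997 C
Moles of electrons = 4997 / 96485 = 0.05179 mol
2H⁺ + 2e⁻ → H₂, so n(H₂) = 0.05179 / 2 = 0.02590 mol
V = 0.02590 × 22.4 = 0.5802 L
= 580 mL

580 mL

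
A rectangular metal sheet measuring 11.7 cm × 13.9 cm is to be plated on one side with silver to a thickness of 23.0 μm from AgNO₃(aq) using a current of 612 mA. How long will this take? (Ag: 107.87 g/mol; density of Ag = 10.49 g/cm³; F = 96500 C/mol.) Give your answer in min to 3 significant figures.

Plated area = 11.7 × 13.9 = 162.6 cm²
Volume = 162.6 × 23.0×10⁻⁴ cm = 0.3740 cm³
m(Ag) = 0.3740 × 10.49 = 3.923 g
n(Ag) = 3.923 / 107.87 = 0.03637 mol; n(e⁻) = 0.03637 mol
Q = 0.03637 × 96500 = 3510 C
t = 3510 / 0.612 = 5735 s = 95.6 min

95.6 min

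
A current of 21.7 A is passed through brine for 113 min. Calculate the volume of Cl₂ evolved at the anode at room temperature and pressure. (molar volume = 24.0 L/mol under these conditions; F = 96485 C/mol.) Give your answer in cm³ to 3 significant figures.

18300 cm³

Charge passed = 21.7 × 6780 = 1.471×10^5 C
Moles of electrons = 1.471×10^5 / 96485 = 1.525 mol
2Cl⁻ → Cl₂ + 2e⁻, so n(Cl₂) = 1.525 / 2 = 0.7625 mol
V = 0.7625 × 24.0 = 18.30 L
= 18300 cm³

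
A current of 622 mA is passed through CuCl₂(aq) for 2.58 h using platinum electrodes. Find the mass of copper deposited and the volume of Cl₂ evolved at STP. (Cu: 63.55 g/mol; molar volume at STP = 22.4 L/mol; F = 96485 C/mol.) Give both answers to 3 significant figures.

Q = 0.622 × 9288 = 5777 C; n(e⁻) = 5777 / 96485 = 0.05987 mol
Cathode: Cu²⁺ + 2e⁻ → Cu → n(Cu) = 0.05987/2 = 0.02994 mol → 1.90 g
Anode: 2Cl⁻ → Cl₂ + 2e⁻ → n(Cl₂) = 0.05987/2 = 0.02994 mol → 0.671 L

1.90 g Cu; 0.671 L Cl₂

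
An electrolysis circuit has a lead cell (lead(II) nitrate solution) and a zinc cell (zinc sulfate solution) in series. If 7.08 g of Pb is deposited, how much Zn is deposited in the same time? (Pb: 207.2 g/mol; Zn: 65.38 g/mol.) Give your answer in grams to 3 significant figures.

n(Pb) = 7.08 / 207.2 = 0.03417 mol
Pb²⁺ + 2e⁻ → Pb, so n(e⁻) = 2 × 0.03417 = 0.06834 mol
Same current for the same time ⇒ same n(e⁻) = 0.06834 mol in both cells.
Zn²⁺ + 2e⁻ → Zn, so n(Zn) = 0.06834 / 2 = 0.03417 mol
m(Zn) = 0.03417 × 65.38 = 2.23 g

2.23 g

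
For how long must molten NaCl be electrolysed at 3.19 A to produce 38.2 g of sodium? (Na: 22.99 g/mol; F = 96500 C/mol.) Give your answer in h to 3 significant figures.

n(Na) = 38.2 / 22.99 = 1.662 mol
Na⁺ + e⁻ → Na, so n(e⁻) = 1.662 mol
Q = 1.662 × 96500 = 1.604×10^5 C
t = Q / I = 1.604×10^5 / 3.19 = 50280 s = 14.0 h

14.0 h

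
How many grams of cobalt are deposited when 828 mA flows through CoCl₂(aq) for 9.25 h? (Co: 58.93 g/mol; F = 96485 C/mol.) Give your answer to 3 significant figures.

Q = 0.828 A × 33300 s = 27570 C
Moles of electrons = 27570 / 96485 = 0.2857 mol
Co²⁺ + 2e⁻ → Co, so n(Co) = 0.2857 / 2 = 0.1429 mol
m = 0.1429 × 58.93 = 8.42 g

8.42 g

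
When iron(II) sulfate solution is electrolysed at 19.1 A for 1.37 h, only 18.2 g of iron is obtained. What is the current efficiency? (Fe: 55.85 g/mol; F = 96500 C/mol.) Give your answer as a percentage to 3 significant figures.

Q = 19.1 × 4932 = 94200 C
n(e⁻) = 94200 / 96500 = 0.9762 mol
Fe²⁺ + 2e⁻ → Fe, so theoretical n(Fe) = 0.4881 mol → 27.26 g
Efficiency = 18.2 / 27.26 = 0.6676 = 66.8%

66.8%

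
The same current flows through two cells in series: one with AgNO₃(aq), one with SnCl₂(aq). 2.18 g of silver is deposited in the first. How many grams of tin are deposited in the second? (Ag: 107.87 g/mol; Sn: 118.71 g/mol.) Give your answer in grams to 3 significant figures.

n(Ag) = 2.18 / 107.87 = 0.02021 mol
Ag⁺ + e⁻ → Ag, so n(e⁻) = 0.02021 mol
Since the cells are in series, n(e⁻) in the Sn cell is also 0.02021 mol.
Sn²⁺ + 2e⁻ → Sn, so n(Sn) = 0.02021 / 2 = 0.01011 mol
m(Sn) = 0.01011 × 118.71 = 1.20 g

1.20 g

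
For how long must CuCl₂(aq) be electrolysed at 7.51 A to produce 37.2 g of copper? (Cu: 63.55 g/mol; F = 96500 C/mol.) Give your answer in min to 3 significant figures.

251 min

n(Cu) = 37.2 / 63.55 = 0.5854 mol
Cu²⁺ + 2e⁻ → Cu, so n(e⁻) = 2 × 0.5854 = 1.171 mol
Q = 1.171 × 96500 = 1.130×10^5 C
t = Q / I = 1.130×10^5 / 7.51 = 15050 s = 251 min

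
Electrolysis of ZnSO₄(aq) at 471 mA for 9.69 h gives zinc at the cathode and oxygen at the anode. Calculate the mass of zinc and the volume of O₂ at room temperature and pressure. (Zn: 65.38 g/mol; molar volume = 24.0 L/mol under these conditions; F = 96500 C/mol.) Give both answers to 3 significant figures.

5.57 g Zn; 1.02 L O₂

Q = 0.471 × 34884 = 16430 C; n(e⁻) = 16430 / 96500 = 0.1703 mol
Cathode: Zn²⁺ + 2e⁻ → Zn → n(Zn) = 0.1703/2 = 0.08515 mol → 5.57 g
Anode: 2H₂O → O₂ + 4H⁺ + 4e⁻ → n(O₂) = 0.1703/4 = 0.04258 mol → 1.02 L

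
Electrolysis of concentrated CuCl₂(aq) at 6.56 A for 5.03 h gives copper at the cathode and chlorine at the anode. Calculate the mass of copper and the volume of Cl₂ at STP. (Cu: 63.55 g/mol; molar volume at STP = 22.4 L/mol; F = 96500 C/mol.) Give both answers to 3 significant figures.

39.1 g Cu; 13.8 L Cl₂

Q = 6.56 × 18108 = 1.188×10^5 C; n(e⁻) = 1.188×10^5 / 96500 = 1.231 mol
Cathode: Cu²⁺ + 2e⁻ → Cu → n(Cu) = 1.231/2 = 0.6155 mol → 39.1 g
Anode: 2Cl⁻ → Cl₂ + 2e⁻ → n(Cl₂) = 1.231/2 = 0.6155 mol → 13.8 L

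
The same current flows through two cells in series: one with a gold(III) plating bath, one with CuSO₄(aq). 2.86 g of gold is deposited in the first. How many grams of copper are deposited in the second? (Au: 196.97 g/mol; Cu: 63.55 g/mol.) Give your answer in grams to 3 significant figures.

n(Au) = 2.86 / 196.97 = 0.01452 mol
Au³⁺ + 3e⁻ → Au, so n(e⁻) = 3 × 0.01452 = 0.04356 mol
Same current for the same time ⇒ same n(e⁻) = 0.04356 mol in both cells.
Cu²⁺ + 2e⁻ → Cu, so n(Cu) = 0.04356 / 2 = 0.02178 mol
m(Cu) = 0.02178 × 63.55 = 1.38 g

1.38 g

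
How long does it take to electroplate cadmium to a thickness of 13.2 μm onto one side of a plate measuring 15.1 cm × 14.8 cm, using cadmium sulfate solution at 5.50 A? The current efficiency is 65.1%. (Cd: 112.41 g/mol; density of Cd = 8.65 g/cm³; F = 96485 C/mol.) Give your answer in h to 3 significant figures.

0.340 h

Plated area = 15.1 × 14.8 = 223.5 cm²
Volume = 223.5 × 13.2×10⁻⁴ cm = 0.2950 cm³
m(Cd) = 0.2950 × 8.65 = 2.552 g
n(Cd) = 2.552 / 112.41 = 0.02270 mol; n(e⁻) = 2 × 0.02270 = 0.04540 mol
Q = 0.04540 × 96485 / 0.651 = 6729 C
t = 6729 / 5.50 = 1223 s = 0.340 h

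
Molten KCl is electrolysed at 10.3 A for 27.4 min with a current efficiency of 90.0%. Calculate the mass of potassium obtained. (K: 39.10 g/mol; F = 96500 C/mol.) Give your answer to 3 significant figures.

6.17 g

Q = 10.3 × 1644 = 16930 C
n(e⁻) = 16930 / 96500 = 0.1754 mol
K⁺ + e⁻ → K, so theoretical m(K) = 0.1754 × 39.10 = 6.858 g
Actual mass = 90.0% × 6.858 = 6.17 g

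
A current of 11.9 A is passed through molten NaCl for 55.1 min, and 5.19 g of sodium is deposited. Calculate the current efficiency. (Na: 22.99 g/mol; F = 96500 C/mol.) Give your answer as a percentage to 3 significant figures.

Q = 11.9 × 3306 = 39340 C
n(e⁻) = 39340 / 96500 = 0.4077 mol
Na⁺ + e⁻ → Na, so theoretical n(Na) = 0.4077 mol → 9.373 g
Efficiency = 5.19 / 9.373 = 0.5537 = 55.4%

55.4%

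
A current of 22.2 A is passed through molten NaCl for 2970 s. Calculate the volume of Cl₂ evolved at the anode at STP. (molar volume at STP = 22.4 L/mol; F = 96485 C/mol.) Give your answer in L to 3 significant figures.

Q = 22.2 A × 2970 s = 65930 C
n(e⁻) = 65930 / 96485 = 0.6833 mol
2Cl⁻ → Cl₂ + 2e⁻, so n(Cl₂) = 0.6833 / 2 = 0.3417 mol
V = 0.3417 × 22.4 = 7.654 L

7.65 L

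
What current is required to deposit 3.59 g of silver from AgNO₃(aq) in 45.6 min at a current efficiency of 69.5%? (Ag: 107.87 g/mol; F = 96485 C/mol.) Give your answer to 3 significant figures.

1.69 A

n(Ag) = 3.59 / 107.87 = 0.03328 mol
Ag⁺ + e⁻ → Ag, so n(e⁻) = 0.03328 mol
Q = 0.03328 × 96485 / 0.695 = 4620 C
I = Q / t = 4620 / 2736 s = 1.69 A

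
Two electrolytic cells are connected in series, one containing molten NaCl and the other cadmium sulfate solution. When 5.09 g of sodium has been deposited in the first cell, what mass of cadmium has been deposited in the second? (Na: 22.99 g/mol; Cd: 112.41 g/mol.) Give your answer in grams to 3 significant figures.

n(Na) = 5.09 / 22.99 = 0.2214 mol
Na⁺ + e⁻ → Na, so n(e⁻) = 0.2214 mol
In series, the same 0.2214 mol of electrons flows through the second cell.
Cd²⁺ + 2e⁻ → Cd, so n(Cd) = 0.2214 / 2 = 0.1107 mol
m(Cd) = 0.1107 × 112.41 = 12.4 g

12.4 g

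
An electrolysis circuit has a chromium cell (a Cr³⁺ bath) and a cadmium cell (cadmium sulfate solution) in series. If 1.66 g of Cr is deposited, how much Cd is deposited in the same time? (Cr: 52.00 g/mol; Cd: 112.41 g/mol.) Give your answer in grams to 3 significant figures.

n(Cr) = 1.66 / 52.00 = 0.03192 mol
Cr³⁺ + 3e⁻ → Cr, so n(e⁻) = 3 × 0.03192 = 0.09576 mol
The cells are in series, so the same charge (and hence the same n(e⁻) = 0.09576 mol) passes through both.
Cd²⁺ + 2e⁻ → Cd, so n(Cd) = 0.09576 / 2 = 0.04788 mol
m(Cd) = 0.04788 × 112.41 = 5.38 g

5.38 g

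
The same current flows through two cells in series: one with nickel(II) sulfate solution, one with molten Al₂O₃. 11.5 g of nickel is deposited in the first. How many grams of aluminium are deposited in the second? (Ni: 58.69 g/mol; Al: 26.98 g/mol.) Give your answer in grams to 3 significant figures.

n(Ni) = 11.5 / 58.69 = 0.1959 mol
Ni²⁺ + 2e⁻ → Ni, so n(e⁻) = 2 × 0.1959 = 0.3918 mol
In series, the same 0.3918 mol of electrons flows through the second cell.
Al³⁺ + 3e⁻ → Al, so n(Al) = 0.3918 / 3 = 0.1306 mol
m(Al) = 0.1306 × 26.98 = 3.52 g

3.52 g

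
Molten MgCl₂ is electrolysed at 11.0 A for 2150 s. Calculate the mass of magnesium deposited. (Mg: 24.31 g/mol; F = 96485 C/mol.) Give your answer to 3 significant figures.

2.98 g

Q = 11.0 A × 2150 s = 23650 C
n(e⁻) = 23650 / 96485 = 0.2451 mol
Mg²⁺ + 2e⁻ → Mg, so n(Mg) = 0.2451 / 2 = 0.1226 mol
m = 0.1226 × 24.31 = 2.98 g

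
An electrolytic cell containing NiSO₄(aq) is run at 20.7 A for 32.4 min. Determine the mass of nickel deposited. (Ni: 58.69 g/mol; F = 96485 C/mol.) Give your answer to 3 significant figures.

12.2 g

Q = It = 20.7 × 1944 = 40240 C
n(e⁻) = Q/F = 40240/96485 = 0.4171 mol
Ni²⁺ + 2e⁻ → Ni, so n(Ni) = 0.4171 / 2 = 0.2086 mol
m = 0.2086 × 58.69 = 12.2 g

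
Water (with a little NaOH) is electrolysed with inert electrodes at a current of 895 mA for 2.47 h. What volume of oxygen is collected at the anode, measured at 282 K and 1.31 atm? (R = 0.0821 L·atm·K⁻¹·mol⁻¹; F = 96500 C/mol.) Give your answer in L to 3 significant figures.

0.364 L

Q = 0.895 A × 8892 s = 7958 C
n(e⁻) = Q/F = 7958/96500 = 0.08247 mol
2H₂O → O₂ + 4H⁺ + 4e⁻, so n(O₂) = 0.08247 / 4 = 0.02062 mol
V = nRT/P = 0.02062 × 0.0821 × 282 / 1.31 = 0.3644 L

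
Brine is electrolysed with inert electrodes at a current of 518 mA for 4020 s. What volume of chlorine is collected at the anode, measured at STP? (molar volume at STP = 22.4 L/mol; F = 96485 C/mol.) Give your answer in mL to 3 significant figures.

Q = It = 0.518 × 4020 = 2082 C
Moles of electrons = 2082 / 96485 = 0.02158 mol
2Cl⁻ → Cl₂ + 2e⁻, so n(Cl₂) = 0.02158 / 2 = 0.01079 mol
V = 0.01079 × 22.4 = 0.2417 L
= 242 mL

242 mL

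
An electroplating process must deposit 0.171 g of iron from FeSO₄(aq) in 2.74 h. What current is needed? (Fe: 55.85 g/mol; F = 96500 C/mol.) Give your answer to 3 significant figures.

n(Fe) = 0.171 / 55.85 = 0.003062 mol
Fe²⁺ + 2e⁻ → Fe, so n(e⁻) = 2 × 0.003062 = 0.006124 mol
Q = 0.006124 × 96500 = 591.0 C
I = Q / t = 591.0 / 9864 s = 0.0599 A

0.0599 A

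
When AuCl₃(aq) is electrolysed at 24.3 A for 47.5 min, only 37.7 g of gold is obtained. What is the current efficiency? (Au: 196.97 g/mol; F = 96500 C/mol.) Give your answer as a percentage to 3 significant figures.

Q = 24.3 × 2850 = 69260 C
n(e⁻) = 69260 / 96500 = 0.7177 mol
Au³⁺ + 3e⁻ → Au, so theoretical n(Au) = 0.2392 mol → 47.12 g
Efficiency = 37.7 / 47.12 = 0.8001 = 80.0%

80.0%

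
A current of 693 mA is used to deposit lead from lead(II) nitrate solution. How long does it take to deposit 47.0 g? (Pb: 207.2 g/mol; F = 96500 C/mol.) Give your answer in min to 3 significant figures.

1050 min

n(Pb) = 47.0 / 207.2 = 0.2268 mol
Pb²⁺ + 2e⁻ → Pb, so n(e⁻) = 2 × 0.2268 = 0.4536 mol
Q = 0.4536 × 96500 = 43770 C
t = Q / I = 43770 / 0.693 = 63160 s = 1050 min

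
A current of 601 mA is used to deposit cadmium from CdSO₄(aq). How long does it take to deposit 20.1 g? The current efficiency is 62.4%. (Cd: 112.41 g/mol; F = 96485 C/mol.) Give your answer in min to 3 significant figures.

1530 min

n(Cd) = 20.1 / 112.41 = 0.1788 mol
Cd²⁺ + 2e⁻ → Cd, so n(e⁻) = 2 × 0.1788 = 0.3576 mol
Q = 0.3576 × 96485 / 0.624 = 55290 C
t = Q / I = 55290 / 0.601 = 92000 s = 1530 min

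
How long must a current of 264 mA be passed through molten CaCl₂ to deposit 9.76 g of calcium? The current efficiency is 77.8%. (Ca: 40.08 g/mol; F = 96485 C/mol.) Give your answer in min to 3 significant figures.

3810 min

n(Ca) = 9.76 / 40.08 = 0.2435 mol
Ca²⁺ + 2e⁻ → Ca, so n(e⁻) = 2 × 0.2435 = 0.4870 mol
Q = 0.4870 × 96485 / 0.778 = 60400 C
t = Q / I = 60400 / 0.264 = 2.288×10^5 s = 3810 min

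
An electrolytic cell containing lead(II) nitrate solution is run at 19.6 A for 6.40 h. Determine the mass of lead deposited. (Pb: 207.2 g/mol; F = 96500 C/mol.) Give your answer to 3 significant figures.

Charge passed = 19.6 × 23040 = 4.516×10^5 C
n(e⁻) = 4.516×10^5 / 96500 = 4.680 mol
Pb²⁺ + 2e⁻ → Pb, so n(Pb) = 4.680 / 2 = 2.340 mol
m = 2.340 × 207.2 = 485 g

485 g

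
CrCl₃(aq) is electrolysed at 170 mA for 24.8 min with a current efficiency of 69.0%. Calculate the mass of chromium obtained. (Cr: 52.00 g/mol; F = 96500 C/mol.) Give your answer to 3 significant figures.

Q = 0.170 × 1488 = 253.0 C
n(e⁻) = 253.0 / 96500 = 0.002622 mol
Cr³⁺ + 3e⁻ → Cr, so theoretical m(Cr) = 8.740×10^-4 × 52.00 = 0.04545 g
Actual mass = 69.0% × 0.04545 = 0.0314 g

0.0314 g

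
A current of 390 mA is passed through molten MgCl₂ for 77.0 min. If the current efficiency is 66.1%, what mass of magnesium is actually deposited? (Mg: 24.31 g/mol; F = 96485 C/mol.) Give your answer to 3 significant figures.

0.150 g

Q = 0.390 × 4620 = 1802 C
n(e⁻) = 1802 / 96485 = 0.01868 mol
Mg²⁺ + 2e⁻ → Mg, so theoretical m(Mg) = 0.009340 × 24.31 = 0.2271 g
Actual mass = 66.1% × 0.2271 = 0.150 g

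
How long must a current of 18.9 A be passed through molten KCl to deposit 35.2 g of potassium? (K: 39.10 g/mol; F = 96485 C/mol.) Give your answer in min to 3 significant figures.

n(K) = 35.2 / 39.10 = 0.9003 mol
K⁺ + e⁻ → K, so n(e⁻) = 0.9003 mol
Q = 0.9003 × 96485 = 86870 C
t = Q / I = 86870 / 18.9 = 4596 s = 76.6 min

76.6 min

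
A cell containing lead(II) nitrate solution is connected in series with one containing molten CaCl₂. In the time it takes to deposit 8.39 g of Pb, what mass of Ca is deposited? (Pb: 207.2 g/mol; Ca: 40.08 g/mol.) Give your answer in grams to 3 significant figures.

1.62 g

n(Pb) = 8.39 / 207.2 = 0.04049 mol
Pb²⁺ + 2e⁻ → Pb, so n(e⁻) = 2 × 0.04049 = 0.08098 mol
The cells are in series, so the same charge (and hence the same n(e⁻) = 0.08098 mol) passes through both.
Ca²⁺ + 2e⁻ → Ca, so n(Ca) = 0.08098 / 2 = 0.04049 mol
m(Ca) = 0.04049 × 40.08 = 1.62 g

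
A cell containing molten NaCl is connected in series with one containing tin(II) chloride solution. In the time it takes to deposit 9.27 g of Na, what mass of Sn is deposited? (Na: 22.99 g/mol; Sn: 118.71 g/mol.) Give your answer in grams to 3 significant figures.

23.9 g

n(Na) = 9.27 / 22.99 = 0.4032 mol
Na⁺ + e⁻ → Na, so n(e⁻) = 0.4032 mol
Since the cells are in series, n(e⁻) in the Sn cell is also 0.4032 mol.
Sn²⁺ + 2e⁻ → Sn, so n(Sn) = 0.4032 / 2 = 0.2016 mol
m(Sn) = 0.2016 × 118.71 = 23.9 g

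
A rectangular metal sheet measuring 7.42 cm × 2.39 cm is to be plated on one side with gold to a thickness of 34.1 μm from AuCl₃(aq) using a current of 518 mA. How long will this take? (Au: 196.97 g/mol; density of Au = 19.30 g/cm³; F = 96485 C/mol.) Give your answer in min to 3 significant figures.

55.2 min

Plated area = 7.42 × 2.39 = 17.73 cm²
Volume = 17.73 × 34.1×10⁻⁴ cm = 0.06046 cm³
m(Au) = 0.06046 × 19.30 = 1.167 g
n(Au) = 1.167 / 196.97 = 0.005925 mol; n(e⁻) = 3 × 0.005925 = 0.01778 mol
Q = 0.01778 × 96485 = 1716 C
t = 1716 / 0.518 = 3313 s = 55.2 min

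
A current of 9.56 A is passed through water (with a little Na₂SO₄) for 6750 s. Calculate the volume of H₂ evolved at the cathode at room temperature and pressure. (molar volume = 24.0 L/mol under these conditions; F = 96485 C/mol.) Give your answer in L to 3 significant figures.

8.03 L

Q = 9.56 A × 6750 s = 64530 C
Moles of electrons = 64530 / 96485 = 0.6688 mol
2H⁺ + 2e⁻ → H₂, so n(H₂) = 0.6688 / 2 = 0.3344 mol
V = 0.3344 × 24.0 = 8.026 L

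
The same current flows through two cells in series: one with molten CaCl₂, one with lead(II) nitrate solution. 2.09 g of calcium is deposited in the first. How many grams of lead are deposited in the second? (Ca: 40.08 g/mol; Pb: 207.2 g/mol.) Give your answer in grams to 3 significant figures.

10.8 g

n(Ca) = 2.09 / 40.08 = 0.05215 mol
Ca²⁺ + 2e⁻ → Ca, so n(e⁻) = 2 × 0.05215 = 0.1043 mol
The cells are in series, so the same charge (and hence the same n(e⁻) = 0.1043 mol) passes through both.
Pb²⁺ + 2e⁻ → Pb, so n(Pb) = 0.1043 / 2 = 0.05215 mol
m(Pb) = 0.05215 × 207.2 = 10.8 g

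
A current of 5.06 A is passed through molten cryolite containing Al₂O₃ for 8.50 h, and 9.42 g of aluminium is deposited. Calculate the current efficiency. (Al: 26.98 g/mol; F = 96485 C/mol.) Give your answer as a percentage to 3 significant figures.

Q = 5.06 × 30600 = 1.548×10^5 C
n(e⁻) = 1.548×10^5 / 96485 = 1.604 mol
Al³⁺ + 3e⁻ → Al, so theoretical n(Al) = 0.5347 mol → 14.43 g
Efficiency = 9.42 / 14.43 = 0.6528 = 65.3%

65.3%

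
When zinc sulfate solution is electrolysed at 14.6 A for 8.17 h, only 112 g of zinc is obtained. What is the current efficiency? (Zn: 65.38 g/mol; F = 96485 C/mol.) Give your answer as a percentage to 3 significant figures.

77.0%

Q = 14.6 × 29412 = 4.294×10^5 C
n(e⁻) = 4.294×10^5 / 96485 = 4.450 mol
Zn²⁺ + 2e⁻ → Zn, so theoretical n(Zn) = 2.225 mol → 145.5 g
Efficiency = 112 / 145.5 = 0.7698 = 77.0%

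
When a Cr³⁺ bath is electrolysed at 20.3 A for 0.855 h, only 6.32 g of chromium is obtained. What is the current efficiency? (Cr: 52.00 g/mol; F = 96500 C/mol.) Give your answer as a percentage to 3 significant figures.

56.3%

Q = 20.3 × 3078 = 62480 C
n(e⁻) = 62480 / 96500 = 0.6475 mol
Cr³⁺ + 3e⁻ → Cr, so theoretical n(Cr) = 0.2158 mol → 11.22 g
Efficiency = 6.32 / 11.22 = 0.5633 = 56.3%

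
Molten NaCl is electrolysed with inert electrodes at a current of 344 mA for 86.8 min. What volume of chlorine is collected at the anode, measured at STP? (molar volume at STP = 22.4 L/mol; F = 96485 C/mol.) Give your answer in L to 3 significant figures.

Charge passed = 0.344 × 5208 = 1792 C
Moles of electrons = 1792 / 96485 = 0.01857 mol
2Cl⁻ → Cl₂ + 2e⁻, so n(Cl₂) = 0.01857 / 2 = 0.009285 mol
V = 0.009285 × 22.4 = 0.2080 L

0.208 L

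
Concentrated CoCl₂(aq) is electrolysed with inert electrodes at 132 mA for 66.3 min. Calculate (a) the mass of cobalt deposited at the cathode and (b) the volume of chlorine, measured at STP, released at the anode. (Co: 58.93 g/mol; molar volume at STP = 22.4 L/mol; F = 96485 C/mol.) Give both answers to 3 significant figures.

0.160 g Co; 0.0610 L Cl₂

Q = 0.132 × 3978 = 525.1 C; n(e⁻) = 525.1 / 96485 = 0.005442 mol
Cathode: Co²⁺ + 2e⁻ → Co → n(Co) = 0.005442/2 = 0.002721 mol → 0.160 g
Anode: 2Cl⁻ → Cl₂ + 2e⁻ → n(Cl₂) = 0.005442/2 = 0.002721 mol → 0.0610 L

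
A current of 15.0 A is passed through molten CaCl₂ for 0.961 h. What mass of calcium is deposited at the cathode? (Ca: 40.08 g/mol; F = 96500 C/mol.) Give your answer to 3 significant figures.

Charge passed = 15.0 × 3459.6 = 51890 C
n(e⁻) = Q/F = 51890/96500 = 0.5377 mol
Ca²⁺ + 2e⁻ → Ca, so n(Ca) = 0.5377 / 2 = 0.2689 mol
m = 0.2689 × 40.08 = 10.8 g

10.8 g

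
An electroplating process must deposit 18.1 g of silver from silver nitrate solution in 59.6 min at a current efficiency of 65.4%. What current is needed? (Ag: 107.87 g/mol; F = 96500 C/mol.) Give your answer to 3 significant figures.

n(Ag) = 18.1 / 107.87 = 0.1678 mol
Ag⁺ + e⁻ → Ag, so n(e⁻) = 0.1678 mol
Q = 0.1678 × 96500 / 0.654 = 24760 C
I = Q / t = 24760 / 3576 s = 6.92 A

6.92 A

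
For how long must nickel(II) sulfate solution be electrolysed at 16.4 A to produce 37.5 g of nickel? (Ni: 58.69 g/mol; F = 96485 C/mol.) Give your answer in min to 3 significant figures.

125 min

n(Ni) = 37.5 / 58.69 = 0.6390 mol
Ni²⁺ + 2e⁻ → Ni, so n(e⁻) = 2 × 0.6390 = 1.278 mol
Q = 1.278 × 96485 = 1.233×10^5 C
t = Q / I = 1.233×10^5 / 16.4 = 7518 s = 125 min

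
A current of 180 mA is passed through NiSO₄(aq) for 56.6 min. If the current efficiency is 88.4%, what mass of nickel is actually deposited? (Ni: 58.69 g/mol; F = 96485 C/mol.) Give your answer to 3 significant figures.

Q = 0.180 × 3396 = 611.3 C
n(e⁻) = 611.3 / 96485 = 0.006336 mol
Ni²⁺ + 2e⁻ → Ni, so theoretical m(Ni) = 0.003168 × 58.69 = 0.1859 g
Actual mass = 88.4% × 0.1859 = 0.164 g

0.164 g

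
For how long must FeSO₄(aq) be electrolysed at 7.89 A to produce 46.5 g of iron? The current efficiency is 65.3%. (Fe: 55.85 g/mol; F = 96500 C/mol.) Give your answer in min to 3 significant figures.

520 min

n(Fe) = 46.5 / 55.85 = 0.8326 mol
Fe²⁺ + 2e⁻ → Fe, so n(e⁻) = 2 × 0.8326 = 1.665 mol
Q = 1.665 × 96500 / 0.653 = 2.461×10^5 C
t = Q / I = 2.461×10^5 / 7.89 = 31190 s = 520 min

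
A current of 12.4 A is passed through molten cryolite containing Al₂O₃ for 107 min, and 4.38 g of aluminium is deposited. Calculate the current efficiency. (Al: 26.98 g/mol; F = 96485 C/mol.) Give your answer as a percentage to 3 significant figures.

Q = 12.4 × 6420 = 79610 C
n(e⁻) = 79610 / 96485 = 0.8251 mol
Al³⁺ + 3e⁻ → Al, so theoretical n(Al) = 0.2750 mol → 7.420 g
Efficiency = 4.38 / 7.420 = 0.5903 = 59.0%

59.0%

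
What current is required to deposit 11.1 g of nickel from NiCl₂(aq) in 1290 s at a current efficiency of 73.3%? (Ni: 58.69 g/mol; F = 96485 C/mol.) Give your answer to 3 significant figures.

n(Ni) = 11.1 / 58.69 = 0.1891 mol
Ni²⁺ + 2e⁻ → Ni, so n(e⁻) = 2 × 0.1891 = 0.3782 mol
Q = 0.3782 × 96485 / 0.733 = 49780 C
I = Q / t = 49780 / 1290 s = 38.6 A

38.6 A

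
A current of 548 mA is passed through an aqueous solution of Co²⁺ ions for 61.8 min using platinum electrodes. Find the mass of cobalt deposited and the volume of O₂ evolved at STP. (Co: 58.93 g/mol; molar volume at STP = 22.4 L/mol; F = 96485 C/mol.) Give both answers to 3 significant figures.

0.621 g Co; 0.118 L O₂

Q = 0.548 × 3708 = 2032 C; n(e⁻) = 2032 / 96485 = 0.02106 mol
Cathode: Co²⁺ + 2e⁻ → Co → n(Co) = 0.02106/2 = 0.01053 mol → 0.621 g
Anode: 2H₂O → O₂ + 4H⁺ + 4e⁻ → n(O₂) = 0.02106/4 = 0.005265 mol → 0.118 L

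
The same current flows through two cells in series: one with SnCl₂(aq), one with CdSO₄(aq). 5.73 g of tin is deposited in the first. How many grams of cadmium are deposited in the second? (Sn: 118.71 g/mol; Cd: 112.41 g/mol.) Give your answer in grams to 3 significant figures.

n(Sn) = 5.73 / 118.71 = 0.04827 mol
Sn²⁺ + 2e⁻ → Sn, so n(e⁻) = 2 × 0.04827 = 0.09654 mol
Since the cells are in series, n(e⁻) in the Cd cell is also 0.09654 mol.
Cd²⁺ + 2e⁻ → Cd, so n(Cd) = 0.09654 / 2 = 0.04827 mol
m(Cd) = 0.04827 × 112.41 = 5.43 g

5.43 g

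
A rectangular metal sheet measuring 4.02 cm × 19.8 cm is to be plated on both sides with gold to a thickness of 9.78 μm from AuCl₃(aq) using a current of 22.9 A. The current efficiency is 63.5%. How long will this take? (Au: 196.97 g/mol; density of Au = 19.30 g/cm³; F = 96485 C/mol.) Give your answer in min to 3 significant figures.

5.06 min

Plated area = 2 × 4.02 × 19.8 = 159.2 cm²
Volume = 159.2 × 9.78×10⁻⁴ cm = 0.1557 cm³
m(Au) = 0.1557 × 19.30 = 3.005 g
n(Au) = 3.005 / 196.97 = 0.01526 mol; n(e⁻) = 3 × 0.01526 = 0.04578 mol
Q = 0.04578 × 96485 / 0.635 = 6956 C
t = 6956 / 22.9 = 303.8 s = 5.06 min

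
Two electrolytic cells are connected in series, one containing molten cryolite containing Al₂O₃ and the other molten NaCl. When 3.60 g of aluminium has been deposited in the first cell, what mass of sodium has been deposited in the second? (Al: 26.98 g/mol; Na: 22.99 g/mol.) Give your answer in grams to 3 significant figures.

9.20 g

n(Al) = 3.60 / 26.98 = 0.1334 mol
Al³⁺ + 3e⁻ → Al, so n(e⁻) = 3 × 0.1334 = 0.4002 mol
In series, the same 0.4002 mol of electrons flows through the second cell.
Na⁺ + e⁻ → Na, so n(Na) = 0.4002 mol
m(Na) = 0.4002 × 22.99 = 9.20 g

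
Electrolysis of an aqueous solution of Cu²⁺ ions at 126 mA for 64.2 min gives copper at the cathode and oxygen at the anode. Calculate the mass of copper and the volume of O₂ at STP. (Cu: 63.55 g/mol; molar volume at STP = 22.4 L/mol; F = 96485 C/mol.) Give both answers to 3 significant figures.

0.160 g Cu; 0.0282 L O₂

Q = 0.126 × 3852 = 485.4 C; n(e⁻) = 485.4 / 96485 = 0.005031 mol
Cathode: Cu²⁺ + 2e⁻ → Cu → n(Cu) = 0.005031/2 = 0.002516 mol → 0.160 g
Anode: 2H₂O → O₂ + 4H⁺ + 4e⁻ → n(O₂) = 0.005031/4 = 0.001258 mol → 0.0282 L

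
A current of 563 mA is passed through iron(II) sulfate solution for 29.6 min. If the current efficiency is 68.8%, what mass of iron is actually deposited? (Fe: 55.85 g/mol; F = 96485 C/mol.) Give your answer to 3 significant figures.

Q = 0.563 × 1776 = 999.9 C
n(e⁻) = 999.9 / 96485 = 0.01036 mol
Fe²⁺ + 2e⁻ → Fe, so theoretical m(Fe) = 0.005180 × 55.85 = 0.2893 g
Actual mass = 68.8% × 0.2893 = 0.199 g

0.199 g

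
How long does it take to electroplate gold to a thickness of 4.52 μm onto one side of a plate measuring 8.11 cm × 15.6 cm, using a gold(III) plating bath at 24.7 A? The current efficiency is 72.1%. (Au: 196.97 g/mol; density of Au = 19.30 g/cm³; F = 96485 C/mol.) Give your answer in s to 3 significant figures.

91.1 s

Plated area = 8.11 × 15.6 = 126.5 cm²
Volume = 126.5 × 4.52×10⁻⁴ cm = 0.05718 cm³
m(Au) = 0.05718 × 19.30 = 1.104 g
n(Au) = 1.104 / 196.97 = 0.005605 mol; n(e⁻) = 3 × 0.005605 = 0.01682 mol
Q = 0.01682 × 96485 / 0.721 = 2251 C
t = 2251 / 24.7 = 91.13 s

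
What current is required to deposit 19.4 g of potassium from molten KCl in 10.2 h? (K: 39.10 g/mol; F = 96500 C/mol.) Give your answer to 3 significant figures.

1.30 A

n(K) = 19.4 / 39.10 = 0.4962 mol
K⁺ + e⁻ → K, so n(e⁻) = 0.4962 mol
Q = 0.4962 × 96500 = 47880 C
I = Q / t = 47880 / 36720 s = 1.30 A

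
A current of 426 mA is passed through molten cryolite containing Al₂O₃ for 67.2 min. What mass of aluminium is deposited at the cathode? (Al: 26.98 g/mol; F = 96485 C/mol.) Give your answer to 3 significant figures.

Charge passed = 0.426 × 4032 = 1718 C
n(e⁻) = 1718 / 96485 = 0.01781 mol
Al³⁺ + 3e⁻ → Al, so n(Al) = 0.01781 / 3 = 0.005937 mol
m = 0.005937 × 26.98 = 0.160 g

0.160 g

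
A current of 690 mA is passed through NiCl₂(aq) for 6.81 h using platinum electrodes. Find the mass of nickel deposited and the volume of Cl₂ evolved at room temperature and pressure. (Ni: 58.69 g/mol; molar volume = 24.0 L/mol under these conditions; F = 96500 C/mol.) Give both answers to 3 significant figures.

Q = 0.690 × 24516 = 16920 C; n(e⁻) = 16920 / 96500 = 0.1753 mol
Cathode: Ni²⁺ + 2e⁻ → Ni → n(Ni) = 0.1753/2 = 0.08765 mol → 5.14 g
Anode: 2Cl⁻ → Cl₂ + 2e⁻ → n(Cl₂) = 0.1753/2 = 0.08765 mol → 2.10 L

5.14 g Ni; 2.10 L Cl₂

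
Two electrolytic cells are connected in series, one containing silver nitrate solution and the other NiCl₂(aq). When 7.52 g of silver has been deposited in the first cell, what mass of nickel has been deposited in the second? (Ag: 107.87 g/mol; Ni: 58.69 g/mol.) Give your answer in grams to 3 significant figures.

n(Ag) = 7.52 / 107.87 = 0.06971 mol
Ag⁺ + e⁻ → Ag, so n(e⁻) = 0.06971 mol
Since the cells are in series, n(e⁻) in the Ni cell is also 0.06971 mol.
Ni²⁺ + 2e⁻ → Ni, so n(Ni) = 0.06971 / 2 = 0.03486 mol
m(Ni) = 0.03486 × 58.69 = 2.05 g

2.05 g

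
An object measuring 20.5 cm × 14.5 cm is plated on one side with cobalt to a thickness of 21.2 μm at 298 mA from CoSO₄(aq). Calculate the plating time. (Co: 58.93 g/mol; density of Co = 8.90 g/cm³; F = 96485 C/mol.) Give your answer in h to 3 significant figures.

17.1 h

Plated area = 20.5 × 14.5 = 297.3 cm²
Volume = 297.3 × 21.2×10⁻⁴ cm = 0.6303 cm³
m(Co) = 0.6303 × 8.90 = 5.610 g
n(Co) = 5.610 / 58.93 = 0.09520 mol; n(e⁻) = 2 × 0.09520 = 0.1904 mol
Q = 0.1904 × 96485 = 18370 C
t = 18370 / 0.298 = 61640 s = 17.1 h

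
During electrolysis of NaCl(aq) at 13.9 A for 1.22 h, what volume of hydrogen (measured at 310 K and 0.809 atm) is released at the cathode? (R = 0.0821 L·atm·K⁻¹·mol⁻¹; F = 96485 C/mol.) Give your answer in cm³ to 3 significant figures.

9950 cm³

Q = It = 13.9 × 4392 = 61050 C
n(e⁻) = Q/F = 61050/96485 = 0.6327 mol
2H⁺ + 2e⁻ → H₂, so n(H₂) = 0.6327 / 2 = 0.3164 mol
V = nRT/P = 0.3164 × 0.0821 × 310 / 0.809 = 9.954 L
= 9950 cm³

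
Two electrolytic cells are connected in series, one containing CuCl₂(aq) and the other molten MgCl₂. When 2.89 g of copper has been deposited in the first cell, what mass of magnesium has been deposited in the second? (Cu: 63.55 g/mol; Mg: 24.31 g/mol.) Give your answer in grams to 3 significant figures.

n(Cu) = 2.89 / 63.55 = 0.04548 mol
Cu²⁺ + 2e⁻ → Cu, so n(e⁻) = 2 × 0.04548 = 0.09096 mol
Since the cells are in series, n(e⁻) in the Mg cell is also 0.09096 mol.
Mg²⁺ + 2e⁻ → Mg, so n(Mg) = 0.09096 / 2 = 0.04548 mol
m(Mg) = 0.04548 × 24.31 = 1.11 g

1.11 g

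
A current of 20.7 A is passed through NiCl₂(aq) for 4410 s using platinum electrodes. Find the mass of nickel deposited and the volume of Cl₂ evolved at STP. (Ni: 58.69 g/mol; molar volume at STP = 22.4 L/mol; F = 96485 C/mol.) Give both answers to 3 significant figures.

27.8 g Ni; 10.6 L Cl₂

Q = 20.7 × 4410 = 91290 C; n(e⁻) = 91290 / 96485 = 0.9462 mol
Cathode: Ni²⁺ + 2e⁻ → Ni → n(Ni) = 0.9462/2 = 0.4731 mol → 27.8 g
Anode: 2Cl⁻ → Cl₂ + 2e⁻ → n(Cl₂) = 0.9462/2 = 0.4731 mol → 10.6 L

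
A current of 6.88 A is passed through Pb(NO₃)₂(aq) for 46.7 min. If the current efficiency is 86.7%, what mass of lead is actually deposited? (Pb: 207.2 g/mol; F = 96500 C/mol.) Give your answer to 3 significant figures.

Q = 6.88 × 2802 = 19280 C
n(e⁻) = 19280 / 96500 = 0.1998 mol
Pb²⁺ + 2e⁻ → Pb, so theoretical m(Pb) = 0.09990 × 207.2 = 20.70 g
Actual mass = 86.7% × 20.70 = 17.9 g

17.9 g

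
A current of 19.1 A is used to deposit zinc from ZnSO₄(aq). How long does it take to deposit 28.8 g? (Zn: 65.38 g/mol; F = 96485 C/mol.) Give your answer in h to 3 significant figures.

1.24 h

n(Zn) = 28.8 / 65.38 = 0.4405 mol
Zn²⁺ + 2e⁻ → Zn, so n(e⁻) = 2 × 0.4405 = 0.8810 mol
Q = 0.8810 × 96485 = 85000 C
t = Q / I = 85000 / 19.1 = 4450 s = 1.24 h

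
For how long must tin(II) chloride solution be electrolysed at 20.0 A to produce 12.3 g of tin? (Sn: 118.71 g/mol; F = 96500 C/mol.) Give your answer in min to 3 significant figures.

16.7 min

n(Sn) = 12.3 / 118.71 = 0.1036 mol
Sn²⁺ + 2e⁻ → Sn, so n(e⁻) = 2 × 0.1036 = 0.2072 mol
Q = 0.2072 × 96500 = 19990 C
t = Q / I = 19990 / 20.0 = 999.5 s = 16.7 min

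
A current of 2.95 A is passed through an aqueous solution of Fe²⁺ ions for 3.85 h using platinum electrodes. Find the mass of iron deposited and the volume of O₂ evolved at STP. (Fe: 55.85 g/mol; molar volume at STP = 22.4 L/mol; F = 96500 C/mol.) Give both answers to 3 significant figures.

Q = 2.95 × 13860 = 40890 C; n(e⁻) = 40890 / 96500 = 0.4237 mol
Cathode: Fe²⁺ + 2e⁻ → Fe → n(Fe) = 0.4237/2 = 0.2119 mol → 11.8 g
Anode: 2H₂O → O₂ + 4H⁺ + 4e⁻ → n(O₂) = 0.4237/4 = 0.1059 mol → 2.37 L

11.8 g Fe; 2.37 L O₂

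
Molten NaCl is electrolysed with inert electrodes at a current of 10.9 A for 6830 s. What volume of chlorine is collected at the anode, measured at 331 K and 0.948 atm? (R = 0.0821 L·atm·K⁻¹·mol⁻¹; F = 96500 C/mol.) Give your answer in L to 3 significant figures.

Charge passed = 10.9 × 6830 = 74450 C
n(e⁻) = 74450 / 96500 = 0.7715 mol
2Cl⁻ → Cl₂ + 2e⁻, so n(Cl₂) = 0.7715 / 2 = 0.3858 mol
V = nRT/P = 0.3858 × 0.0821 × 331 / 0.948 = 11.06 L

11.1 L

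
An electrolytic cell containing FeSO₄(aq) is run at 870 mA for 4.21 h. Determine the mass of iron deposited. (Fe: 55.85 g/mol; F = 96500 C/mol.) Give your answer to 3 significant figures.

Q = It = 0.870 × 15156 = 13190 C
n(e⁻) = Q/F = 13190/96500 = 0.1367 mol
Fe²⁺ + 2e⁻ → Fe, so n(Fe) = 0.1367 / 2 = 0.06835 mol
m = 0.06835 × 55.85 = 3.82 g

3.82 g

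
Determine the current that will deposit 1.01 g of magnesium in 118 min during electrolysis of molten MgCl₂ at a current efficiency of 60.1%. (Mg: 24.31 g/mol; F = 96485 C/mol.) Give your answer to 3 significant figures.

n(Mg) = 1.01 / 24.31 = 0.04155 mol
Mg²⁺ + 2e⁻ → Mg, so n(e⁻) = 2 × 0.04155 = 0.08310 mol
Q = 0.08310 × 96485 / 0.601 = 13340 C
I = Q / t = 13340 / 7080 s = 1.88 A

1.88 A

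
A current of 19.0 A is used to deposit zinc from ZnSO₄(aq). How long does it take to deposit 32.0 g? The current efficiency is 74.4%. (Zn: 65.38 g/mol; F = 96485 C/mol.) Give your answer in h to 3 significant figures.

n(Zn) = 32.0 / 65.38 = 0.4894 mol
Zn²⁺ + 2e⁻ → Zn, so n(e⁻) = 2 × 0.4894 = 0.9788 mol
Q = 0.9788 × 96485 / 0.744 = 1.269×10^5 C
t = Q / I = 1.269×10^5 / 19.0 = 6679 s = 1.86 h

1.86 h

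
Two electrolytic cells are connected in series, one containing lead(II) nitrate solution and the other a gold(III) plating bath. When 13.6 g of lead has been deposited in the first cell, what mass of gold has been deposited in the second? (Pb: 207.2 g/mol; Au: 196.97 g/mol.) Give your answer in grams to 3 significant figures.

n(Pb) = 13.6 / 207.2 = 0.06564 mol
Pb²⁺ + 2e⁻ → Pb, so n(e⁻) = 2 × 0.06564 = 0.1313 mol
Since the cells are in series, n(e⁻) in the Au cell is also 0.1313 mol.
Au³⁺ + 3e⁻ → Au, so n(Au) = 0.1313 / 3 = 0.04377 mol
m(Au) = 0.04377 × 196.97 = 8.62 g

8.62 g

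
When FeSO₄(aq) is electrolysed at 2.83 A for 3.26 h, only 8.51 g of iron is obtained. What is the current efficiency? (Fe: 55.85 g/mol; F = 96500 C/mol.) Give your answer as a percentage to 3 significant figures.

Q = 2.83 × 11736 = 33210 C
n(e⁻) = 33210 / 96500 = 0.3441 mol
Fe²⁺ + 2e⁻ → Fe, so theoretical n(Fe) = 0.1721 mol → 9.612 g
Efficiency = 8.51 / 9.612 = 0.8854 = 88.5%

88.5%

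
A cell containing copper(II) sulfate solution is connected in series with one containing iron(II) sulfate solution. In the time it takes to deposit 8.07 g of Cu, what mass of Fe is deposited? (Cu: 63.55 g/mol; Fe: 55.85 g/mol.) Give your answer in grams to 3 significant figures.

n(Cu) = 8.07 / 63.55 = 0.1270 mol
Cu²⁺ + 2e⁻ → Cu, so n(e⁻) = 2 × 0.1270 = 0.2540 mol
Same current for the same time ⇒ same n(e⁻) = 0.2540 mol in both cells.
Fe²⁺ + 2e⁻ → Fe, so n(Fe) = 0.2540 / 2 = 0.1270 mol
m(Fe) = 0.1270 × 55.85 = 7.09 g

7.09 g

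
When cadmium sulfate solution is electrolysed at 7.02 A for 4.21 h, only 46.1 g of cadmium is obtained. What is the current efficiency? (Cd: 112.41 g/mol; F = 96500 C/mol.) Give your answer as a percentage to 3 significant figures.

74.4%

Q = 7.02 × 15156 = 1.064×10^5 C
n(e⁻) = 1.064×10^5 / 96500 = 1.103 mol
Cd²⁺ + 2e⁻ → Cd, so theoretical n(Cd) = 0.5515 mol → 61.99 g
Efficiency = 46.1 / 61.99 = 0.7437 = 74.4%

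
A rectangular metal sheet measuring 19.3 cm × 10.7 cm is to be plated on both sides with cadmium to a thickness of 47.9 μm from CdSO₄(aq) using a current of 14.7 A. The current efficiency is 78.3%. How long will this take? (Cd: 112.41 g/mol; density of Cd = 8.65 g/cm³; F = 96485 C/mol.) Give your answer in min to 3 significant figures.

42.5 min

Plated area = 2 × 19.3 × 10.7 = 413.0 cm²
Volume = 413.0 × 47.9×10⁻⁴ cm = 1.978 cm³
m(Cd) = 1.978 × 8.65 = 17.11 g
n(Cd) = 17.11 / 112.41 = 0.1522 mol; n(e⁻) = 2 × 0.1522 = 0.3044 mol
Q = 0.3044 × 96485 / 0.783 = 37510 C
t = 37510 / 14.7 = 2552 s = 42.5 min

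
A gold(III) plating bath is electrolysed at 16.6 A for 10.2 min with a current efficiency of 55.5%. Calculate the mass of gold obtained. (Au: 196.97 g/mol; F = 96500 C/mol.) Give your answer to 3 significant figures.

Q = 16.6 × 612 = 10160 C
n(e⁻) = 10160 / 96500 = 0.1053 mol
Au³⁺ + 3e⁻ → Au, so theoretical m(Au) = 0.03510 × 196.97 = 6.914 g
Actual mass = 55.5% × 6.914 = 3.84 g

3.84 g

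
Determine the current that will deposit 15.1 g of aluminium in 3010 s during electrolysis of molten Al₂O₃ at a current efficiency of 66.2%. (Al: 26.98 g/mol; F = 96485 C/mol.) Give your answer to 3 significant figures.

n(Al) = 15.1 / 26.98 = 0.5597 mol
Al³⁺ + 3e⁻ → Al, so n(e⁻) = 3 × 0.5597 = 1.679 mol
Q = 1.679 × 96485 / 0.662 = 2.447×10^5 C
I = Q / t = 2.447×10^5 / 3010 s = 81.3 A

81.3 A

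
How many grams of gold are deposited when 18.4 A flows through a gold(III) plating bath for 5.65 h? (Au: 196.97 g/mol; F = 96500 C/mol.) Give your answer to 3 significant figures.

Charge passed = 18.4 × 20340 = 3.743×10^5 C
Moles of electrons = 3.743×10^5 / 96500 = 3.879 mol
Au³⁺ + 3e⁻ → Au, so n(Au) = 3.879 / 3 = 1.293 mol
m = 1.293 × 196.97 = 255 g

255 g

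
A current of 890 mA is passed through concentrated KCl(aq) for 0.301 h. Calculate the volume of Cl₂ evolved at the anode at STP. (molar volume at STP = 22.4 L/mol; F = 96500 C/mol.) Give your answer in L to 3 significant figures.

0.112 L

Q = It = 0.890 × 1083.6 = 964.4 C
n(e⁻) = 964.4 / 96500 = 0.009994 mol
2Cl⁻ → Cl₂ + 2e⁻, so n(Cl₂) = 0.009994 / 2 = 0.004997 mol
V = 0.004997 × 22.4 = 0.1119 L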